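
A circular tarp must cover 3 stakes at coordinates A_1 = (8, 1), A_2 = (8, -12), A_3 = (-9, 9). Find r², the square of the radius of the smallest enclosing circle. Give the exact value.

182.5

Side lengths²: A_1A_2² = 169, A_1A_3² = 353, A_2A_3² = 730.
Since A_2A_3² = 730 ≥ 353 + 169 = 522, the angle opposite A_2A_3 is not acute, so the smallest enclosing circle has A_2A_3 as diameter.
Centre = midpoint of A_2A_3 = (-0.5, -1.5), r² = 730/4 = 182.5.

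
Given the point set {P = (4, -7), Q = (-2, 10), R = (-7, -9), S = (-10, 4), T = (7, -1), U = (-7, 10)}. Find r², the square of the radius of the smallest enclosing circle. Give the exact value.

25625/242

The minimum enclosing circle is determined by three boundary points: P, R, U.
Their circumcentre is (-67/22, 0.5) with r² = 25625/242.
The farthest remaining point T is at distance² 24965/242 ≤ 25625/242.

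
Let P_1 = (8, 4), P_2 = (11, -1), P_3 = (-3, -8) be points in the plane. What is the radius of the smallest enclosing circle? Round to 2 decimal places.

8.16

Side lengths²: P_1P_2² = 34, P_1P_3² = 265, P_2P_3² = 245.
Since P_1P_3² = 265 < 245 + 34 = 279, the triangle is acute, so the smallest enclosing circle is the circumcircle.
Circumcentre = (77/26, -63/26), r² = 22525/338.
r = √(22525/338) ≈ 8.16.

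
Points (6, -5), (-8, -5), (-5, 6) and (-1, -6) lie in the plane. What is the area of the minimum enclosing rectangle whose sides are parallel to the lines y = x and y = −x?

154

In coordinates u = x + y, v = x − y the rectangle is axis-aligned; the map (x,y)→(u,v) scales areas by 2.
u-values: 1, -13, 1, -7; range = 1 − (-13) = 14.
v-values: 11, -3, -11, 5; range = 11 − (-11) = 22.
Area = (14 × 22) / 2 = 154.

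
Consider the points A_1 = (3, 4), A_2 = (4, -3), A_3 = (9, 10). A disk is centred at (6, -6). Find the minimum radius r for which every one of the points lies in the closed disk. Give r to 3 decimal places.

The required radius is the distance from (6, -6) to the farthest point.
Squared distances: 109, 13, 265.
Maximum is 265, attained at A_3.
r = √265 ≈ 16.279.

16.279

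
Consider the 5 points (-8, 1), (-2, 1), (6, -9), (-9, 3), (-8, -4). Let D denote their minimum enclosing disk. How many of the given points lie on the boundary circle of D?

2

The farthest pair is (6, -9)–(-9, 3) with squared distance 369. The circle on this segment as diameter has centre (-1.5, -3) and r² = 369/4 = 92.25.
Check (-8, 1): distance² to centre = 58.25 ≤ 92.25, so it lies inside.
All remaining points lie in this disk, and no smaller disk contains both endpoints, so this is the minimum enclosing circle.
The points at distance exactly r from the centre are (6, -9), (-9, 3) — 2 points.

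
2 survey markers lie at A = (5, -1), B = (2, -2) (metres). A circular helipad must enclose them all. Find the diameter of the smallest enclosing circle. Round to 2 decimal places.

3.16

The smallest circle enclosing two points has them as diameter endpoints.
Centre = midpoint = (3.5, -1.5); r² = |AB|²/4 = 10/4 = 2.5.
Diameter = 2r = 2√(2.5) ≈ 3.16.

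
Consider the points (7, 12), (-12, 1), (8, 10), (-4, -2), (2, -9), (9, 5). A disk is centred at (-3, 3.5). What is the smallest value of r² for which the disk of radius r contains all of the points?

181.25

The required radius is the distance from (-3, 3.5) to the farthest point.
Squared distances: 172.25, 87.25, 163.25, 31.25, 181.25, 146.25.
Maximum is 181.25, attained at (2, -9).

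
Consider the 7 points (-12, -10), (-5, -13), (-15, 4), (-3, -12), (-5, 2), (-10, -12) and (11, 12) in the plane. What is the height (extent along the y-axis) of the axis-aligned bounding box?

25

max y = 12, min y = -13, so height = 25.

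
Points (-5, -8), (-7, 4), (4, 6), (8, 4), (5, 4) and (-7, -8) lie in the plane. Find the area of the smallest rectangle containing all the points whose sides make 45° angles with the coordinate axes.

202.5

In coordinates u = x + y, v = x − y the rectangle is axis-aligned; the map (x,y)→(u,v) scales areas by 2.
u-values: -13, -3, 10, 12, 9, -15; range = 12 − (-15) = 27.
v-values: 3, -11, -2, 4, 1, 1; range = 4 − (-11) = 15.
Area = (27 × 15) / 2 = 202.5.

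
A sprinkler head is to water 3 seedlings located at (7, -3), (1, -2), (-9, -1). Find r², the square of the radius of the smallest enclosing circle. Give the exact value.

65

Call the three points A, B, C in the order given.
Side lengths²: AB² = 37, AC² = 260, BC² = 101.
Since AC² = 260 ≥ 101 + 37 = 138, the angle opposite AC is not acute, so the smallest enclosing circle has AC as diameter.
Centre = midpoint of AC = (-1, -2), r² = 260/4 = 65.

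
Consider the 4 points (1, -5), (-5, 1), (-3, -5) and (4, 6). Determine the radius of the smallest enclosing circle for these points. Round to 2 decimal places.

6.52

A smallest enclosing disk is always determined by at most three of the input points on its boundary.
The farthest pair is (-3, -5)–(4, 6) with squared distance 170. The circle on this segment as diameter has centre (0.5, 0.5) and r² = 170/4 = 42.5.
Check (1, -5): distance² to centre = 30.5 ≤ 42.5, so it lies inside.
All remaining points lie in this disk, and no smaller disk contains both endpoints, so this is the minimum enclosing circle.
r = √(42.5) ≈ 6.52.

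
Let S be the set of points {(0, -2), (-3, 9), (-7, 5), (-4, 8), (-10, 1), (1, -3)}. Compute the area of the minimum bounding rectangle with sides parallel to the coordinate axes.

x ranges over [-10, 1], width 11.
y ranges over [-3, 9], height 12.
Area = 11 × 12 = 132.

132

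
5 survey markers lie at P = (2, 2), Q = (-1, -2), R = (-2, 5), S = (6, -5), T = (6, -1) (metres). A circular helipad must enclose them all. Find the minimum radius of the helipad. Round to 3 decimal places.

6.403

A smallest enclosing disk is always determined by at most three of the input points on its boundary.
The farthest pair is R–S with squared distance 164. The circle on this segment as diameter has centre (2, 0) and r² = 164/4 = 41.
Check P: distance² to centre = 4 ≤ 41, so it lies inside.
All remaining points lie in this disk, and no smaller disk contains both endpoints, so this is the minimum enclosing circle.
r = √41 ≈ 6.403.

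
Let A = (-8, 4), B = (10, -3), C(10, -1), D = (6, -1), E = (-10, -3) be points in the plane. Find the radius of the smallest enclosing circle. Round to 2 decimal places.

A smallest enclosing disk is always determined by at most three of the input points on its boundary.
The farthest pair is C–E with squared distance 404. The circle on this segment as diameter has centre (0, -2) and r² = 404/4 = 101.
Check A: distance² to centre = 100 ≤ 101, so it lies inside.
All remaining points lie in this disk, and no smaller disk contains both endpoints, so this is the minimum enclosing circle.
r = √101 ≈ 10.05.

10.05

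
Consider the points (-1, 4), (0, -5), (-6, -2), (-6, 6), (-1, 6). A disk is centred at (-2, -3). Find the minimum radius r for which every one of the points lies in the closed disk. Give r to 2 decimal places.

The required radius is the distance from (-2, -3) to the farthest point.
Squared distances: 50, 8, 17, 97, 82.
Maximum is 97, attained at (-6, 6).
r = √97 ≈ 9.85.

9.85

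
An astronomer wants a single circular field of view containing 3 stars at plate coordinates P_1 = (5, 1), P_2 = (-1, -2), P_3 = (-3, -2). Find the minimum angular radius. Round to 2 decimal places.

Side lengths²: P_1P_2² = 45, P_1P_3² = 73, P_2P_3² = 4.
Since P_1P_3² = 73 ≥ 45 + 4 = 49, the angle opposite P_1P_3 is not acute, so the smallest enclosing circle has P_1P_3 as diameter.
Centre = midpoint of P_1P_3 = (1, -0.5), r² = 73/4 = 18.25.
r = √(18.25) ≈ 4.27.

4.27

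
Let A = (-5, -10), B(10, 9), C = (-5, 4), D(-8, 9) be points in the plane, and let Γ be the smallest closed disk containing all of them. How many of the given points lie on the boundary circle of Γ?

3

A smallest enclosing disk is always determined by at most three of the input points on its boundary.
The minimum enclosing circle is determined by three boundary points: A, B, D.
Their circumcentre is (1, 13/19) with r² = 54205/361.
The farthest remaining point C is at distance² 16965/361 ≤ 54205/361.
The points at distance exactly r from the centre are A, B, D — 3 points.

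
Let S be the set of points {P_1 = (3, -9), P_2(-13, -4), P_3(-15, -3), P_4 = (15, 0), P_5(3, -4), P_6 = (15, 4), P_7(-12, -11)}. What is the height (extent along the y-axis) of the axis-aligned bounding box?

max y = 4, min y = -11, so height = 15.

15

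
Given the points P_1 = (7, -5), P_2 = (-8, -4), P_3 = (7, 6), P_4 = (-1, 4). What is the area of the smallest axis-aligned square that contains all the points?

The bounding box has width 15 and height 11.
An axis-aligned square enclosing the set must have side ≥ max(width, height).
So the minimum side is max(15, 11) = 15.
Area = 15² = 225.

225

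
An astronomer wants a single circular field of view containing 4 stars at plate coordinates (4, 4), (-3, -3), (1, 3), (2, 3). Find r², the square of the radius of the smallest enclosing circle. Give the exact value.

24.5

By Welzl's lemma the MEC is supported by two points (diametrically opposite) or three points (on a circumcircle).
The farthest pair is (4, 4)–(-3, -3) with squared distance 98. The circle on this segment as diameter has centre (0.5, 0.5) and r² = 98/4 = 24.5.
Check (1, 3): distance² to centre = 6.5 ≤ 24.5, so it lies inside.
All remaining points lie in this disk, and no smaller disk contains both endpoints, so this is the minimum enclosing circle.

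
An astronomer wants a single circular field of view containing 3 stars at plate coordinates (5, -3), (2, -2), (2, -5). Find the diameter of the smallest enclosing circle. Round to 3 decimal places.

Call the three points A, B, C in the order given.
Side lengths²: AB² = 10, AC² = 13, BC² = 9.
Since AC² = 13 < 10 + 9 = 19, the triangle is acute, so the smallest enclosing circle is the circumcircle.
Circumcentre = (19/6, -3.5), r² = 65/18.
Diameter = 2r = 2√(65/18) ≈ 3.801.

3.801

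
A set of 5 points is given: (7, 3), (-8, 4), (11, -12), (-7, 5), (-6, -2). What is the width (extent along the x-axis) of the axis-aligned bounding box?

max x = 11, min x = -8, so width = 19.

19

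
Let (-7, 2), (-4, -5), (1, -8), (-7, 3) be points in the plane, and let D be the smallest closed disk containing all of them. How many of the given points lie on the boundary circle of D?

The farthest pair is (1, -8)–(-7, 3) with squared distance 185. The circle on this segment as diameter has centre (-3, -2.5) and r² = 185/4 = 46.25.
Check (-7, 2): distance² to centre = 36.25 ≤ 46.25, so it lies inside.
All remaining points lie in this disk, and no smaller disk contains both endpoints, so this is the minimum enclosing circle.
The points at distance exactly r from the centre are (1, -8), (-7, 3) — 2 points.

2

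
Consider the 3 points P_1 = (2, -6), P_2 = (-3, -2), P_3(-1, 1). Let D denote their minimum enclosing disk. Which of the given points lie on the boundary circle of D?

P_1, P_3

Side lengths²: P_1P_2² = 41, P_1P_3² = 58, P_2P_3² = 13.
Since P_1P_3² = 58 ≥ 41 + 13 = 54, the angle opposite P_1P_3 is not acute, so the smallest enclosing circle has P_1P_3 as diameter.
Centre = midpoint of P_1P_3 = (0.5, -2.5), r² = 58/4 = 14.5.
The points at distance exactly r from the centre are P_1, P_3 — 2 points.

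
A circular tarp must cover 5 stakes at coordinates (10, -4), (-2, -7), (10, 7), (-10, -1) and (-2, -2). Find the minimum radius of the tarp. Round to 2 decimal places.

10.89

The minimum enclosing circle is determined by three boundary points: (10, -4), (10, 7), (-10, -1).
Their circumcentre is (0.6, 1.5) with r² = 118.61.
The farthest remaining point (-2, -7) is at distance² 79.01 ≤ 118.61.
r = √(118.61) ≈ 10.89.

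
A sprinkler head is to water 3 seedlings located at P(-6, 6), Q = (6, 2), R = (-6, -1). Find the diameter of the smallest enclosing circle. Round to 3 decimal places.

13.038

Side lengths²: PQ² = 160, PR² = 49, QR² = 153.
Since PQ² = 160 < 153 + 49 = 202, the triangle is acute, so the smallest enclosing circle is the circumcircle.
Circumcentre = (-0.5, 2.5), r² = 42.5.
Diameter = 2r = 2√(42.5) ≈ 13.038.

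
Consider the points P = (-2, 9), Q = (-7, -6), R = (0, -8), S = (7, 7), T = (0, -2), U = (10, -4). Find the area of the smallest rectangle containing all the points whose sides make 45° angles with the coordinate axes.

In coordinates u = x + y, v = x − y the rectangle is axis-aligned; the map (x,y)→(u,v) scales areas by 2.
u-values: 7, -13, -8, 14, -2, 6; range = 14 − (-13) = 27.
v-values: -11, -1, 8, 0, 2, 14; range = 14 − (-11) = 25.
Area = (27 × 25) / 2 = 337.5.

337.5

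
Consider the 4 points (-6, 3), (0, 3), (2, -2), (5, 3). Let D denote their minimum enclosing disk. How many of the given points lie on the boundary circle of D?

3

A smallest enclosing disk is always determined by at most three of the input points on its boundary.
The minimum enclosing circle is determined by three boundary points: (-6, 3), (2, -2), (5, 3).
Their circumcentre is (-0.5, 2.9) with r² = 30.26.
The farthest remaining point (0, 3) is at distance² 0.26 ≤ 30.26.
The points at distance exactly r from the centre are (-6, 3), (2, -2), (5, 3) — 3 points.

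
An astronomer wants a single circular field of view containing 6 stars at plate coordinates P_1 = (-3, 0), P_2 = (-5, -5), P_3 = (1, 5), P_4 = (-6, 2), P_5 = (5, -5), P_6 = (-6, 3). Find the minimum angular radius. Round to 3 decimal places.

A smallest enclosing disk is always determined by at most three of the input points on its boundary.
The farthest pair is P_5–P_6 with squared distance 185. The circle on this segment as diameter has centre (-0.5, -1) and r² = 185/4 = 46.25.
Check P_1: distance² to centre = 7.25 ≤ 46.25, so it lies inside.
All remaining points lie in this disk, and no smaller disk contains both endpoints, so this is the minimum enclosing circle.
r = √(46.25) ≈ 6.801.

6.801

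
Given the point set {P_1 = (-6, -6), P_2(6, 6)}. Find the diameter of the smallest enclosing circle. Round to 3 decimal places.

16.971

The smallest circle enclosing two points has them as diameter endpoints.
Centre = midpoint = (0, 0); r² = |P_1P_2|²/4 = 288/4 = 72.
Diameter = 2r = 2√72 ≈ 16.971.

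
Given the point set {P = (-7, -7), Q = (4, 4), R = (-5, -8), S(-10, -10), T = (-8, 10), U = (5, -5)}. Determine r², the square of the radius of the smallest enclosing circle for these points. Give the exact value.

99485/841

A smallest enclosing disk is always determined by at most three of the input points on its boundary.
The minimum enclosing circle is determined by three boundary points: S, T, U.
Their circumcentre is (-141/29, -12/29) with r² = 99485/841.
The farthest remaining point Q is at distance² 82433/841 ≤ 99485/841.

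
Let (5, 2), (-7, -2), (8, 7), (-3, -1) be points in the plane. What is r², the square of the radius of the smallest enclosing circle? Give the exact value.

The farthest pair is (-7, -2)–(8, 7) with squared distance 306. The circle on this segment as diameter has centre (0.5, 2.5) and r² = 306/4 = 76.5.
Check (5, 2): distance² to centre = 20.5 ≤ 76.5, so it lies inside.
All remaining points lie in this disk, and no smaller disk contains both endpoints, so this is the minimum enclosing circle.

76.5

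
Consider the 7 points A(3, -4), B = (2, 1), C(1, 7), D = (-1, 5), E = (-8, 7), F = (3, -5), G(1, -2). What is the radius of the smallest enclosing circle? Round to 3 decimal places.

A smallest enclosing disk is always determined by at most three of the input points on its boundary.
The farthest pair is E–F with squared distance 265. The circle on this segment as diameter has centre (-2.5, 1) and r² = 265/4 = 66.25.
Check A: distance² to centre = 55.25 ≤ 66.25, so it lies inside.
All remaining points lie in this disk, and no smaller disk contains both endpoints, so this is the minimum enclosing circle.
r = √(66.25) ≈ 8.139.

8.139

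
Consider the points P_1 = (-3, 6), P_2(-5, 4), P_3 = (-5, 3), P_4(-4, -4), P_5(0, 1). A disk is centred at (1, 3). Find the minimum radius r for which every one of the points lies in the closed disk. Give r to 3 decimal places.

The required radius is the distance from (1, 3) to the farthest point.
Squared distances: 25, 37, 36, 74, 5.
Maximum is 74, attained at P_4.
r = √74 ≈ 8.602.

8.602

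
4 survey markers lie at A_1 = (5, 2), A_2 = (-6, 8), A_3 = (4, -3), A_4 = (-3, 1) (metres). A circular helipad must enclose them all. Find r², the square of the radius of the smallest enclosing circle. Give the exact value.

55.25

A smallest enclosing disk is always determined by at most three of the input points on its boundary.
The farthest pair is A_2–A_3 with squared distance 221. The circle on this segment as diameter has centre (-1, 2.5) and r² = 221/4 = 55.25.
Check A_1: distance² to centre = 36.25 ≤ 55.25, so it lies inside.
All remaining points lie in this disk, and no smaller disk contains both endpoints, so this is the minimum enclosing circle.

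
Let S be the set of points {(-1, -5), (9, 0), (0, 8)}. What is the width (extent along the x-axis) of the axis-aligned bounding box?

max x = 9, min x = -1, so width = 10.

10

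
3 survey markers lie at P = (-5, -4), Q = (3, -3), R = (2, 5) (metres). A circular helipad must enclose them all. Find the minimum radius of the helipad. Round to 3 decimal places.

5.701

Side lengths²: PQ² = 65, PR² = 130, QR² = 65.
Since PR² = 130 ≥ 65 + 65 = 130, the angle opposite PR is not acute, so the smallest enclosing circle has PR as diameter.
Centre = midpoint of PR = (-1.5, 0.5), r² = 130/4 = 32.5.
r = √(32.5) ≈ 5.701.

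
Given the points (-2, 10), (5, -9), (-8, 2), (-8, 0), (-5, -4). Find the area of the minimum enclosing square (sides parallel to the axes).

361

The bounding box has width 13 and height 19.
An axis-aligned square enclosing the set must have side ≥ max(width, height).
So the minimum side is max(13, 19) = 19.
Area = 19² = 361.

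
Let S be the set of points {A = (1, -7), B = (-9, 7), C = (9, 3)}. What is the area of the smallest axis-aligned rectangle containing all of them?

252

x ranges over [-9, 9], width 18.
y ranges over [-7, 7], height 14.
Area = 18 × 14 = 252.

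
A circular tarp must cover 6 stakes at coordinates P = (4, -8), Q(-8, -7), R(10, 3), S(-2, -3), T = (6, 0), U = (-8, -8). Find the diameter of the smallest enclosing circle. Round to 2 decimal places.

The minimum enclosing circle of a finite set is fixed by two of the points (as a diameter) or three (as a circumcircle).
The farthest pair is R–U with squared distance 445. The circle on this segment as diameter has centre (1, -2.5) and r² = 445/4 = 111.25.
Check P: distance² to centre = 39.25 ≤ 111.25, so it lies inside.
All remaining points lie in this disk, and no smaller disk contains both endpoints, so this is the minimum enclosing circle.
Diameter = 2r = 2√(111.25) ≈ 21.10.

21.10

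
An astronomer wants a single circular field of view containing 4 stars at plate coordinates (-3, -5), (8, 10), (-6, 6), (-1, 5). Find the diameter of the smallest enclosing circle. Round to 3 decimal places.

The minimum enclosing circle of a finite set is fixed by two of the points (as a diameter) or three (as a circumcircle).
The farthest pair is (-3, -5)–(8, 10) with squared distance 346. The circle on this segment as diameter has centre (2.5, 2.5) and r² = 346/4 = 86.5.
Check (-6, 6): distance² to centre = 84.5 ≤ 86.5, so it lies inside.
All remaining points lie in this disk, and no smaller disk contains both endpoints, so this is the minimum enclosing circle.
Diameter = 2r = 2√(86.5) ≈ 18.601.

18.601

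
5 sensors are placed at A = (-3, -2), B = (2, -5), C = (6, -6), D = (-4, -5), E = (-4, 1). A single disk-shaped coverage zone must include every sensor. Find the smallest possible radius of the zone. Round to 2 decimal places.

6.10

By Welzl's lemma the MEC is supported by two points (diametrically opposite) or three points (on a circumcircle).
The farthest pair is C–E with squared distance 149. The circle on this segment as diameter has centre (1, -2.5) and r² = 149/4 = 37.25.
Check A: distance² to centre = 16.25 ≤ 37.25, so it lies inside.
All remaining points lie in this disk, and no smaller disk contains both endpoints, so this is the minimum enclosing circle.
r = √(37.25) ≈ 6.10.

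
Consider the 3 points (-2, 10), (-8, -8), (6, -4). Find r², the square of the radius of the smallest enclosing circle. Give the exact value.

Call the three points A, B, C in the order given.
Side lengths²: AB² = 360, AC² = 260, BC² = 212.
Since AB² = 360 < 260 + 212 = 472, the triangle is acute, so the smallest enclosing circle is the circumcircle.
Circumcentre = (-53/19, 5/19), r² = 34450/361.

34450/361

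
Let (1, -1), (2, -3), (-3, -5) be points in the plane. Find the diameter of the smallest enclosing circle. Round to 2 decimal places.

Call the three points A, B, C in the order given.
Side lengths²: AB² = 5, AC² = 32, BC² = 29.
Since AC² = 32 < 29 + 5 = 34, the triangle is acute, so the smallest enclosing circle is the circumcircle.
Circumcentre = (-5/6, -19/6), r² = 145/18.
Diameter = 2r = 2√(145/18) ≈ 5.68.

5.68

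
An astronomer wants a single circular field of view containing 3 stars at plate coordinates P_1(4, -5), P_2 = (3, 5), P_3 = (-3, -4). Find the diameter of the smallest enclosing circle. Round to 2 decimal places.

Side lengths²: P_1P_2² = 101, P_1P_3² = 50, P_2P_3² = 117.
Since P_2P_3² = 117 < 101 + 50 = 151, the triangle is acute, so the smallest enclosing circle is the circumcircle.
Circumcentre = (51/46, -11/46), r² = 32825/1058.
Diameter = 2r = 2√(32825/1058) ≈ 11.14.

11.14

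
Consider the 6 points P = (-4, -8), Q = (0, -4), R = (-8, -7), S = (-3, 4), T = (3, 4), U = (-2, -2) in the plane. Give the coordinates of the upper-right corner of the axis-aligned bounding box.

x-range [-8, 3], y-range [-8, 4].
The upper-right corner is (3, 4).

(3, 4)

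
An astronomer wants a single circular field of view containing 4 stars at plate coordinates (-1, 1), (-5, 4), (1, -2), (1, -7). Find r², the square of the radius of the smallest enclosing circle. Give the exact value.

By Welzl's lemma the MEC is supported by two points (diametrically opposite) or three points (on a circumcircle).
The farthest pair is (-5, 4)–(1, -7) with squared distance 157. The circle on this segment as diameter has centre (-2, -1.5) and r² = 157/4 = 39.25.
Check (-1, 1): distance² to centre = 7.25 ≤ 39.25, so it lies inside.
All remaining points lie in this disk, and no smaller disk contains both endpoints, so this is the minimum enclosing circle.

39.25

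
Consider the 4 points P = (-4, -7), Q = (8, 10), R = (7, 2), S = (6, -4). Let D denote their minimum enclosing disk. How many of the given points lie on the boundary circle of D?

2

The farthest pair is P–Q with squared distance 433. The circle on this segment as diameter has centre (2, 1.5) and r² = 433/4 = 108.25.
Check R: distance² to centre = 25.25 ≤ 108.25, so it lies inside.
All remaining points lie in this disk, and no smaller disk contains both endpoints, so this is the minimum enclosing circle.
The points at distance exactly r from the centre are P, Q — 2 points.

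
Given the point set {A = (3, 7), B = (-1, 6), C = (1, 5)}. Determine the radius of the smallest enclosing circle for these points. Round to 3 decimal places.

2.062

Side lengths²: AB² = 17, AC² = 8, BC² = 5.
Since AB² = 17 ≥ 8 + 5 = 13, the angle opposite AB is not acute, so the smallest enclosing circle has AB as diameter.
Centre = midpoint of AB = (1, 6.5), r² = 17/4 = 4.25.
r = √(4.25) ≈ 2.062.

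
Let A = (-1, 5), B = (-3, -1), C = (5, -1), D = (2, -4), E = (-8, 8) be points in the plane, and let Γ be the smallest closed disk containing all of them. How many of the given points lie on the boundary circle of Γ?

The minimum enclosing circle is determined by three boundary points: C, D, E.
Their circumcentre is (-21/11, 32/11) with r² = 7625/121.
The farthest remaining point B is at distance² 1993/121 ≤ 7625/121.
The points at distance exactly r from the centre are C, D, E — 3 points.

3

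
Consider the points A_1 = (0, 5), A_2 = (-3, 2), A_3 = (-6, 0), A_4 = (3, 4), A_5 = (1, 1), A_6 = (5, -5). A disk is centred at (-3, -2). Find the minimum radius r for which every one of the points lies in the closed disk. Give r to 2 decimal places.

The required radius is the distance from (-3, -2) to the farthest point.
Squared distances: 58, 16, 13, 72, 25, 73.
Maximum is 73, attained at A_6.
r = √73 ≈ 8.54.

8.54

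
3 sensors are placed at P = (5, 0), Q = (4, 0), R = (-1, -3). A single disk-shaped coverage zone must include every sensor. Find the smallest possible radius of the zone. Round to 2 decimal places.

Side lengths²: PQ² = 1, PR² = 45, QR² = 34.
Since PR² = 45 ≥ 34 + 1 = 35, the angle opposite PR is not acute, so the smallest enclosing circle has PR as diameter.
Centre = midpoint of PR = (2, -1.5), r² = 45/4 = 11.25.
r = √(11.25) ≈ 3.35.

3.35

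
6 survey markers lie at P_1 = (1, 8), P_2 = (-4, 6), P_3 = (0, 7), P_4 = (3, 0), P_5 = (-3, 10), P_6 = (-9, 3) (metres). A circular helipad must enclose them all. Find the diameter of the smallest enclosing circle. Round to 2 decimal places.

The minimum enclosing circle of a finite set is fixed by two of the points (as a diameter) or three (as a circumcircle).
The minimum enclosing circle is determined by three boundary points: P_4, P_5, P_6.
Their circumcentre is (-2.5, 3.5) with r² = 42.5.
The farthest remaining point P_1 is at distance² 32.5 ≤ 42.5.
Diameter = 2r = 2√(42.5) ≈ 13.04.

13.04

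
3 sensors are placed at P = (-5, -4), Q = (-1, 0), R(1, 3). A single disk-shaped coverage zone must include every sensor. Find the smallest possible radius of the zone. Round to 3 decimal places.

4.610

Side lengths²: PQ² = 32, PR² = 85, QR² = 13.
Since PR² = 85 ≥ 32 + 13 = 45, the angle opposite PR is not acute, so the smallest enclosing circle has PR as diameter.
Centre = midpoint of PR = (-2, -0.5), r² = 85/4 = 21.25.
r = √(21.25) ≈ 4.610.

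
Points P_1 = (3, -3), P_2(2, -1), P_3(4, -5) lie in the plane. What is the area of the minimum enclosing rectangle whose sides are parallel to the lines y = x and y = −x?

6

In coordinates u = x + y, v = x − y the rectangle is axis-aligned; the map (x,y)→(u,v) scales areas by 2.
u-values: 0, 1, -1; range = 1 − (-1) = 2.
v-values: 6, 3, 9; range = 9 − 3 = 6.
Area = (2 × 6) / 2 = 6.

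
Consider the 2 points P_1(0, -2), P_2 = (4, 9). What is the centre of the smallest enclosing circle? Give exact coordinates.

The smallest circle enclosing two points has them as diameter endpoints.
Centre = midpoint = (2, 3.5); r² = |P_1P_2|²/4 = 137/4 = 34.25.
Centre = (2, 3.5).

(2, 3.5)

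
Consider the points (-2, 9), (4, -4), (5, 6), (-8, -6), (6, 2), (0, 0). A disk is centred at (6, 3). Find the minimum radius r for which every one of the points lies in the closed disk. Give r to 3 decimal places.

16.643

The required radius is the distance from (6, 3) to the farthest point.
Squared distances: 100, 53, 10, 277, 1, 45.
Maximum is 277, attained at (-8, -6).
r = √277 ≈ 16.643.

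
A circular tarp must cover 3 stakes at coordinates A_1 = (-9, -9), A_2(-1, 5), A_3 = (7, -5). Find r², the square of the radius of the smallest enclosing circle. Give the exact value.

Side lengths²: A_1A_2² = 260, A_1A_3² = 272, A_2A_3² = 164.
Since A_1A_3² = 272 < 260 + 164 = 424, the triangle is acute, so the smallest enclosing circle is the circumcircle.
Circumcentre = (-43/24, -23/6), r² = 45305/576.

45305/576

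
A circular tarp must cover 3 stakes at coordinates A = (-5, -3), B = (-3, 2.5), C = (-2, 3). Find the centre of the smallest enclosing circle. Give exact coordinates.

(-3.5, 0)

Side lengths²: AB² = 34.25, AC² = 45, BC² = 1.25.
Since AC² = 45 ≥ 34.25 + 1.25 = 35.5, the angle opposite AC is not acute, so the smallest enclosing circle has AC as diameter.
Centre = midpoint of AC = (-3.5, 0), r² = 45/4 = 11.25.
Centre = (-3.5, 0).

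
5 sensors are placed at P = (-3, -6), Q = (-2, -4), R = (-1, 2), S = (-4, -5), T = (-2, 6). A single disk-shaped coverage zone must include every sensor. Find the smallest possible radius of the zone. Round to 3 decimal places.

By Welzl's lemma the MEC is supported by two points (diametrically opposite) or three points (on a circumcircle).
The farthest pair is P–T with squared distance 145. The circle on this segment as diameter has centre (-2.5, 0) and r² = 145/4 = 36.25.
Check Q: distance² to centre = 16.25 ≤ 36.25, so it lies inside.
All remaining points lie in this disk, and no smaller disk contains both endpoints, so this is the minimum enclosing circle.
r = √(36.25) ≈ 6.021.

6.021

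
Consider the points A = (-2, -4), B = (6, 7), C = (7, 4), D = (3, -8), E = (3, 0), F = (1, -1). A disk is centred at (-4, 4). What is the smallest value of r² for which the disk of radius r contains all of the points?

193

The required radius is the distance from (-4, 4) to the farthest point.
Squared distances: 68, 109, 121, 193, 65, 50.
Maximum is 193, attained at D.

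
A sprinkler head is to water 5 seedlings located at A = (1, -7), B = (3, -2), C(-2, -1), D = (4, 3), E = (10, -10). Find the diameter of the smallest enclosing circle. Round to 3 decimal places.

15.183

A smallest enclosing disk is always determined by at most three of the input points on its boundary.
The minimum enclosing circle is determined by three boundary points: C, D, E.
Their circumcentre is (80/17, -155/34) with r² = 66625/1156.
The farthest remaining point A is at distance² 22765/1156 ≤ 66625/1156.
Diameter = 2r = 2√(66625/1156) ≈ 15.183.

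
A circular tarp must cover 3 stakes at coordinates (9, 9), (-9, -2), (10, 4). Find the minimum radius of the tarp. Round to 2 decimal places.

10.55

Call the three points A, B, C in the order given.
Side lengths²: AB² = 445, AC² = 26, BC² = 397.
Since AB² = 445 ≥ 397 + 26 = 423, the angle opposite AB is not acute, so the smallest enclosing circle has AB as diameter.
Centre = midpoint of AB = (0, 3.5), r² = 445/4 = 111.25.
r = √(111.25) ≈ 10.55.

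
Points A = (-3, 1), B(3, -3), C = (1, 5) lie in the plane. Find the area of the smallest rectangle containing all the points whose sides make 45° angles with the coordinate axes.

In coordinates u = x + y, v = x − y the rectangle is axis-aligned; the map (x,y)→(u,v) scales areas by 2.
u-values: -2, 0, 6; range = 6 − (-2) = 8.
v-values: -4, 6, -4; range = 6 − (-4) = 10.
Area = (8 × 10) / 2 = 40.

40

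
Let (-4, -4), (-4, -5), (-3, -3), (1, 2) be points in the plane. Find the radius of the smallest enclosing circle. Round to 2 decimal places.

4.30

A smallest enclosing disk is always determined by at most three of the input points on its boundary.
The farthest pair is (-4, -5)–(1, 2) with squared distance 74. The circle on this segment as diameter has centre (-1.5, -1.5) and r² = 74/4 = 18.5.
Check (-4, -4): distance² to centre = 12.5 ≤ 18.5, so it lies inside.
All remaining points lie in this disk, and no smaller disk contains both endpoints, so this is the minimum enclosing circle.
r = √(18.5) ≈ 4.30.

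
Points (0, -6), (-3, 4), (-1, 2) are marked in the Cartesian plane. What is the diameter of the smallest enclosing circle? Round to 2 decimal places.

10.44

Call the three points A, B, C in the order given.
Side lengths²: AB² = 109, AC² = 65, BC² = 8.
Since AB² = 109 ≥ 65 + 8 = 73, the angle opposite AB is not acute, so the smallest enclosing circle has AB as diameter.
Centre = midpoint of AB = (-1.5, -1), r² = 109/4 = 27.25.
Diameter = 2r = 2√(27.25) ≈ 10.44.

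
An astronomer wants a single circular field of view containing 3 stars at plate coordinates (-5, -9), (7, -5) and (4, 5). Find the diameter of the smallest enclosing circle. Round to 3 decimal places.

Call the three points A, B, C in the order given.
Side lengths²: AB² = 160, AC² = 277, BC² = 109.
Since AC² = 277 ≥ 160 + 109 = 269, the angle opposite AC is not acute, so the smallest enclosing circle has AC as diameter.
Centre = midpoint of AC = (-0.5, -2), r² = 277/4 = 69.25.
Diameter = 2r = 2√(69.25) ≈ 16.643.

16.643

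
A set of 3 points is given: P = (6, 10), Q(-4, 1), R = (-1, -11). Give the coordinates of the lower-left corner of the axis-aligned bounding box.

(-4, -11)

x-range [-4, 6], y-range [-11, 10].
The lower-left corner is (-4, -11).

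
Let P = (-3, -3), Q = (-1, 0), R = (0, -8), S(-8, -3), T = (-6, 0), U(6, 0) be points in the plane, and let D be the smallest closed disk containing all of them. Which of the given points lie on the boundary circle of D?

S, U

The minimum enclosing circle of a finite set is fixed by two of the points (as a diameter) or three (as a circumcircle).
The farthest pair is S–U with squared distance 205. The circle on this segment as diameter has centre (-1, -1.5) and r² = 205/4 = 51.25.
Check P: distance² to centre = 6.25 ≤ 51.25, so it lies inside.
All remaining points lie in this disk, and no smaller disk contains both endpoints, so this is the minimum enclosing circle.
The points at distance exactly r from the centre are S, U — 2 points.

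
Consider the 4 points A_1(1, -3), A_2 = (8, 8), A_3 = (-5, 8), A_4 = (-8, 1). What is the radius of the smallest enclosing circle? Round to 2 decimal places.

8.73

A smallest enclosing disk is always determined by at most three of the input points on its boundary.
The farthest pair is A_2–A_4 with squared distance 305. The circle on this segment as diameter has centre (0, 4.5) and r² = 305/4 = 76.25.
Check A_1: distance² to centre = 57.25 ≤ 76.25, so it lies inside.
All remaining points lie in this disk, and no smaller disk contains both endpoints, so this is the minimum enclosing circle.
r = √(76.25) ≈ 8.73.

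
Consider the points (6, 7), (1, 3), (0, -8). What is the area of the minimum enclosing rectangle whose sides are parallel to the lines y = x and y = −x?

105

In coordinates u = x + y, v = x − y the rectangle is axis-aligned; the map (x,y)→(u,v) scales areas by 2.
u-values: 13, 4, -8; range = 13 − (-8) = 21.
v-values: -1, -2, 8; range = 8 − (-2) = 10.
Area = (21 × 10) / 2 = 105.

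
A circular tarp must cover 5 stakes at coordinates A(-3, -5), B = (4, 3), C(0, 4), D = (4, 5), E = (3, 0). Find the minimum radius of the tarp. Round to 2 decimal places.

A smallest enclosing disk is always determined by at most three of the input points on its boundary.
The farthest pair is A–D with squared distance 149. The circle on this segment as diameter has centre (0.5, 0) and r² = 149/4 = 37.25.
Check B: distance² to centre = 21.25 ≤ 37.25, so it lies inside.
All remaining points lie in this disk, and no smaller disk contains both endpoints, so this is the minimum enclosing circle.
r = √(37.25) ≈ 6.10.

6.10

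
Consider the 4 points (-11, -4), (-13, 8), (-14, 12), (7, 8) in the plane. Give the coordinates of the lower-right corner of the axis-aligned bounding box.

x-range [-14, 7], y-range [-4, 12].
The lower-right corner is (7, -4).

(7, -4)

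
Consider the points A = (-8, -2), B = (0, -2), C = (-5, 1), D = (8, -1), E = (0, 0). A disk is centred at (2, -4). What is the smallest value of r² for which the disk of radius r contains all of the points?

104

The required radius is the distance from (2, -4) to the farthest point.
Squared distances: 104, 8, 74, 45, 20.
Maximum is 104, attained at A.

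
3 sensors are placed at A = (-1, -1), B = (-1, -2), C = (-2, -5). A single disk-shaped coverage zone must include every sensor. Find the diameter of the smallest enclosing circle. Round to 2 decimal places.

Side lengths²: AB² = 1, AC² = 17, BC² = 10.
Since AC² = 17 ≥ 10 + 1 = 11, the angle opposite AC is not acute, so the smallest enclosing circle has AC as diameter.
Centre = midpoint of AC = (-1.5, -3), r² = 17/4 = 4.25.
Diameter = 2r = 2√(4.25) ≈ 4.12.

4.12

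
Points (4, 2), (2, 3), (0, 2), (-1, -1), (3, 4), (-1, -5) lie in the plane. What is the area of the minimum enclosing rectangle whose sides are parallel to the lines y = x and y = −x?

39

In coordinates u = x + y, v = x − y the rectangle is axis-aligned; the map (x,y)→(u,v) scales areas by 2.
u-values: 6, 5, 2, -2, 7, -6; range = 7 − (-6) = 13.
v-values: 2, -1, -2, 0, -1, 4; range = 4 − (-2) = 6.
Area = (13 × 6) / 2 = 39.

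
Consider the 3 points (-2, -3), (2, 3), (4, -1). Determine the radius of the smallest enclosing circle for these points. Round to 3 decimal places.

Call the three points A, B, C in the order given.
Side lengths²: AB² = 52, AC² = 40, BC² = 20.
Since AB² = 52 < 40 + 20 = 60, the triangle is acute, so the smallest enclosing circle is the circumcircle.
Circumcentre = (3/7, -2/7), r² = 650/49.
r = √(650/49) ≈ 3.642.

3.642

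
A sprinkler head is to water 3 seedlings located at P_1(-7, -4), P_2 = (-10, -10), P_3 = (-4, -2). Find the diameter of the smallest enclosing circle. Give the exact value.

10

Side lengths²: P_1P_2² = 45, P_1P_3² = 13, P_2P_3² = 100.
Since P_2P_3² = 100 ≥ 45 + 13 = 58, the angle opposite P_2P_3 is not acute, so the smallest enclosing circle has P_2P_3 as diameter.
Centre = midpoint of P_2P_3 = (-7, -6), r² = 100/4 = 25.
Diameter = 2r = 2√25 = 10.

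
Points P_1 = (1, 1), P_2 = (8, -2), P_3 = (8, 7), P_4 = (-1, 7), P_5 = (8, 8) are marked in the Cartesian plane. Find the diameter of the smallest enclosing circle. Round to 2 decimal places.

12.81

A smallest enclosing disk is always determined by at most three of the input points on its boundary.
The minimum enclosing circle is determined by three boundary points: P_2, P_4, P_5.
Their circumcentre is (4, 3) with r² = 41.
The farthest remaining point P_3 is at distance² 32 ≤ 41.
Diameter = 2r = 2√41 ≈ 12.81.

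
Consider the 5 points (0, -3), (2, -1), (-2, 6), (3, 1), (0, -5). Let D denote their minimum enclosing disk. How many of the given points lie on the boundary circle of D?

The farthest pair is (-2, 6)–(0, -5) with squared distance 125. The circle on this segment as diameter has centre (-1, 0.5) and r² = 125/4 = 31.25.
Check (0, -3): distance² to centre = 13.25 ≤ 31.25, so it lies inside.
All remaining points lie in this disk, and no smaller disk contains both endpoints, so this is the minimum enclosing circle.
The points at distance exactly r from the centre are (-2, 6), (0, -5) — 2 points.

2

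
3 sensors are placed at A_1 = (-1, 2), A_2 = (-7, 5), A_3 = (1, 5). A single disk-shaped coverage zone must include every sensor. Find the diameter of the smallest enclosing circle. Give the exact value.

8

Side lengths²: A_1A_2² = 45, A_1A_3² = 13, A_2A_3² = 64.
Since A_2A_3² = 64 ≥ 45 + 13 = 58, the angle opposite A_2A_3 is not acute, so the smallest enclosing circle has A_2A_3 as diameter.
Centre = midpoint of A_2A_3 = (-3, 5), r² = 64/4 = 16.
Diameter = 2r = 2√16 = 8.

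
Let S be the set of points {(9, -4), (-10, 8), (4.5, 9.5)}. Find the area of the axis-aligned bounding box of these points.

x ranges over [-10, 9], width 19.
y ranges over [-4, 9.5], height 13.5.
Area = 19 × 13.5 = 256.5.

256.5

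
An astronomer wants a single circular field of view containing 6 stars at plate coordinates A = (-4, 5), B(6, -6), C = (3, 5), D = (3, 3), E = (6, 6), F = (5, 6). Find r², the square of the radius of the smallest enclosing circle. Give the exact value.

By Welzl's lemma the MEC is supported by two points (diametrically opposite) or three points (on a circumcircle).
The minimum enclosing circle is determined by three boundary points: A, B, E.
Their circumcentre is (1.55, 0) with r² = 55.8025.
The farthest remaining point F is at distance² 47.9025 ≤ 55.8025.

55.8025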